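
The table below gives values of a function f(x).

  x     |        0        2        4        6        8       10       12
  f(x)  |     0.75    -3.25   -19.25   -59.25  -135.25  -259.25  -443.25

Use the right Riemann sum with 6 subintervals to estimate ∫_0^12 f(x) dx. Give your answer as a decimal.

Δx = 2.
Sum = 2·[(-3.25) + (-19.25) + (-59.25) + (-135.25) + (-259.25) + (-443.25)] = -1839.

-1839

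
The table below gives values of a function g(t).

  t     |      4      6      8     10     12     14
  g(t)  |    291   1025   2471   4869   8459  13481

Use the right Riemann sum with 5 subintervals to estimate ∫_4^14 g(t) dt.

60610

Δt = 2.
Sum = 2·[1025 + 2471 + 4869 + 8459 + 13481] = 60610.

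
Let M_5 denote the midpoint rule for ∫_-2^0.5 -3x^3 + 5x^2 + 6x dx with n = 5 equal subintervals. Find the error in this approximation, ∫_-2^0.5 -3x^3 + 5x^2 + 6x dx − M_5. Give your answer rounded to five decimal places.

Exact integral: ∫_-2^0.5 f(x) dx ≈ 14.2447917.
M_5 = 13.6328125.
Error ≈ 14.2447917 − 13.6328125 ≈ 0.61198.

0.61198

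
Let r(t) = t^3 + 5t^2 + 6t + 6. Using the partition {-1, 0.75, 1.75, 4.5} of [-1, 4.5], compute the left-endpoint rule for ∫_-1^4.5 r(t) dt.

Subinterval widths: 1.75, 1, 2.75.
Left endpoints: -1, 0.75, 1.75.
r(-1) = 4, r(0.75) = 13.734375, r(1.75) = 37.171875.
Sum = Σ Δt_i · r(t_i).
Sum = 122.95703125.

122.95703125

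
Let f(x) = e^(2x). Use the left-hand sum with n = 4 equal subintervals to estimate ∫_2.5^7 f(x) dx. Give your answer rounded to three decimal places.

Δx = (7 − 2.5)/4 = 1.125.
Left endpoints: 2.5, 3.625, 4.75, 5.875.
f(2.5) ≈ 148.413, f(3.625) ≈ 1408.105, f(4.75) ≈ 13359.727, f(5.875) ≈ 126753.559.
Sum = Δx · [f(2.5) + f(3.625) + f(4.75) + f(5.875)].
Sum ≈ 159378.529.

159378.529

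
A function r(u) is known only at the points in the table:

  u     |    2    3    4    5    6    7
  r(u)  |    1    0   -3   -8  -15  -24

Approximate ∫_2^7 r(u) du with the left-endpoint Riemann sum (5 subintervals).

Δu = 1.
Sum = 1·[1 + 0 + (-3) + (-8) + (-15)] = -25.

-25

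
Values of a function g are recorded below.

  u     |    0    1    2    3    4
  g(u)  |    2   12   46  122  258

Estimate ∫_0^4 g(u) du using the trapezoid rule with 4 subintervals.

310

Δu = 1.
T_4 = (1/2)·[2 + 2·12 + 2·46 + 2·122 + 258] = 310.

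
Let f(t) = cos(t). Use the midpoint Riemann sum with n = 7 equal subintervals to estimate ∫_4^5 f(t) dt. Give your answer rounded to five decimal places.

Δt = (5 − 4)/7 = 1/7.
Midpoints: 57/14, 59/14, 61/14, 4.5, 65/14, 67/14, 69/14.
f(57/14) ≈ -0.59797, f(59/14) ≈ -0.47776, f(61/14) ≈ -0.34782, f(4.5) ≈ -0.21080, f(65/14) ≈ -0.06948, f(67/14) ≈ 0.07326, f(69/14) ≈ 0.21450.
Sum = Δt · [f(57/14) + f(59/14) + f(61/14) + ...].
Sum ≈ -0.20229.

-0.20229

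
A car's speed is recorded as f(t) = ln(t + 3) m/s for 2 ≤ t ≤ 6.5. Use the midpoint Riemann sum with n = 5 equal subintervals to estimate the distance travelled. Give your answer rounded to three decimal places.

8.843

Δt = (6.5 − 2)/5 = 0.9.
Midpoints: 2.45, 3.35, 4.25, 5.15, 6.05.
f(2.45) ≈ 1.696, f(3.35) ≈ 1.848, f(4.25) ≈ 1.981, f(5.15) ≈ 2.098, f(6.05) ≈ 2.203.
Sum = Δt · [f(2.45) + f(3.35) + f(4.25) + f(5.15) + f(6.05)].
Sum ≈ 8.843.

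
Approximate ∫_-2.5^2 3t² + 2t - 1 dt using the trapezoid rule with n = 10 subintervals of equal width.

17.330625

Δt = (2 − (-2.5))/10 = 0.45.
f(-2.5) = 12.75, f(-2.05) = 7.5075, f(-1.6) = 3.48, f(-1.15) = 0.6675, f(-0.7) = -0.93, f(-0.25) = -1.3125, f(0.2) = -0.48, f(0.65) = 1.5675, f(1.1) = 4.83, f(1.55) = 9.3075, f(2) = 15.
T_10 = (Δt/2)·[f(t_0) + 2f(t_1) + ... + 2f(t_{9}) + f(t_10)].
Sum = 17.330625.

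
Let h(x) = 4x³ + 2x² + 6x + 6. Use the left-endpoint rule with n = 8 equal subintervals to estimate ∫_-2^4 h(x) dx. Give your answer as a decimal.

Δx = (4 − (-2))/8 = 0.75.
Left endpoints: -2, -1.25, -0.5, 0.25, 1, 1.75, 2.5, 3.25.
h(-2) = -30, h(-1.25) = -6.1875, h(-0.5) = 3, h(0.25) = 7.6875, h(1) = 18, h(1.75) = 44.0625, h(2.5) = 96, h(3.25) = 183.9375.
Sum = Δx · [h(-2) + h(-1.25) + h(-0.5) + ...].
Sum = 237.375.

237.375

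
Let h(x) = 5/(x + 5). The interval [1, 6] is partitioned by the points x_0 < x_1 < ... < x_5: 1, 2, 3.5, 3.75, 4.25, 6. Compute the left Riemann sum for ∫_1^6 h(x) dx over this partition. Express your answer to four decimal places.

Subinterval widths: 1, 1.5, 0.25, 0.5, 1.75.
Left endpoints: 1, 2, 3.5, 3.75, 4.25.
h(1) = 5/6, h(2) = 5/7, h(3.5) = 10/17, h(3.75) = 4/7, h(4.25) = 20/37.
Sum = Σ Δx_i · h(x_i).
Sum ≈ 3.2835.

3.2835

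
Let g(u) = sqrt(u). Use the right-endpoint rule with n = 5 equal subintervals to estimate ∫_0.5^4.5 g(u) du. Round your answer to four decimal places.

6.6697

Δu = (4.5 − 0.5)/5 = 0.8.
Right endpoints: 1.3, 2.1, 2.9, 3.7, 4.5.
g(1.3) ≈ 1.1402, g(2.1) ≈ 1.4491, g(2.9) ≈ 1.7029, g(3.7) ≈ 1.9235, g(4.5) ≈ 2.1213.
Sum = Δu · [g(1.3) + g(2.1) + g(2.9) + g(3.7) + g(4.5)].
Sum ≈ 6.6697.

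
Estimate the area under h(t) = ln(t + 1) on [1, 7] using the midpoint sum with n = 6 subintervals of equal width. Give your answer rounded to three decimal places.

Δt = (7 − 1)/6 = 1.
Midpoints: 1.5, 2.5, 3.5, 4.5, 5.5, 6.5.
h(1.5) ≈ 0.916, h(2.5) ≈ 1.253, h(3.5) ≈ 1.504, h(4.5) ≈ 1.705, h(5.5) ≈ 1.872, h(6.5) ≈ 2.015.
Sum = Δt · [h(1.5) + h(2.5) + h(3.5) + ...].
Sum ≈ 9.265.

9.265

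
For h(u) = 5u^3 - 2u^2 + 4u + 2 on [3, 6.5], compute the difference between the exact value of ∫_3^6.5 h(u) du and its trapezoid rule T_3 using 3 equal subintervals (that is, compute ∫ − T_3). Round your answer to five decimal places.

Exact integral: ∫_3^6.5 h(u) du ≈ 2038.4947917.
T_3 ≈ 2093.4780093.
Error ≈ 2038.4947917 − 2093.4780093 ≈ -54.98322.

-54.98322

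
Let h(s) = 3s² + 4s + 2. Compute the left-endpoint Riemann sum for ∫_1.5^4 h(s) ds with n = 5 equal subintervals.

Δs = (4 − 1.5)/5 = 0.5.
Left endpoints: 1.5, 2, 2.5, 3, 3.5.
h(1.5) = 14.75, h(2) = 22, h(2.5) = 30.75, h(3) = 41, h(3.5) = 52.75.
Sum = Δs · [h(1.5) + h(2) + h(2.5) + h(3) + h(3.5)].
Sum = 80.625.

80.625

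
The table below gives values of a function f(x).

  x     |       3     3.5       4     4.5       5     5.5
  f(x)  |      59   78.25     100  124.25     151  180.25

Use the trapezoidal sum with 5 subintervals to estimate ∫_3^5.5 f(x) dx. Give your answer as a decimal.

Δx = 0.5.
T_5 = (0.5/2)·[59 + 2·78.25 + 2·100 + 2·124.25 + 2·151 + 180.25] = 286.5625.

286.5625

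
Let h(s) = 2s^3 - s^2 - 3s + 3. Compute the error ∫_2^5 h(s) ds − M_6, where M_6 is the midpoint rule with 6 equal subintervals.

1.25

Exact integral: ∫_2^5 h(s) ds = 243.
M_6 = 241.75.
Error = 243 − 241.75 = 1.25.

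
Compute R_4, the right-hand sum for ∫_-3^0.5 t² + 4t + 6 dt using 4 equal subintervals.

15.28515625

Δt = (0.5 − (-3))/4 = 0.875.
Right endpoints: -2.125, -1.25, -0.375, 0.5.
f(-2.125) = 2.015625, f(-1.25) = 2.5625, f(-0.375) = 4.640625, f(0.5) = 8.25.
Sum = Δt · [f(-2.125) + f(-1.25) + f(-0.375) + f(0.5)].
Sum = 15.28515625.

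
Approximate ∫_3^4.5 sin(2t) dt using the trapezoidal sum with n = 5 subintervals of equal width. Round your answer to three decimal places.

Δt = (4.5 − 3)/5 = 0.3.
f(3) ≈ -0.279, f(3.3) ≈ 0.312, f(3.6) ≈ 0.794, f(3.9) ≈ 0.999, f(4.2) ≈ 0.855, f(4.5) ≈ 0.412.
T_5 = (Δt/2)·[f(t_0) + 2f(t_1) + ... + 2f(t_{4}) + f(t_5)].
Sum ≈ 0.907.

0.907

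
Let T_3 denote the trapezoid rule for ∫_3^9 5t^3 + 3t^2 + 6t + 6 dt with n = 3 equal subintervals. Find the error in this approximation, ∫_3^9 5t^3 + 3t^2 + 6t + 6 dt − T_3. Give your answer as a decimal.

Exact integral: ∫_3^9 f(t) dt = 9054.
T_3 = 9426.
Error = 9054 − 9426 = -372.

-372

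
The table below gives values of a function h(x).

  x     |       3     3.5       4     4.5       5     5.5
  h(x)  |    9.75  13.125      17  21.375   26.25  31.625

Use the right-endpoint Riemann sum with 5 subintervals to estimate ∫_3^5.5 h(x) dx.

Δx = 0.5.
Sum = 0.5·[13.125 + 17 + 21.375 + 26.25 + 31.625] = 54.6875.

54.6875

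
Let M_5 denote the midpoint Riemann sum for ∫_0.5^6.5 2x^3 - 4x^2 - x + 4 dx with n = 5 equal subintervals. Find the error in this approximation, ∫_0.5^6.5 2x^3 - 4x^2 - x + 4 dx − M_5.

12.24

Exact integral: ∫_0.5^6.5 f(x) dx = 529.5.
M_5 = 517.26.
Error = 529.5 − 517.26 = 12.24.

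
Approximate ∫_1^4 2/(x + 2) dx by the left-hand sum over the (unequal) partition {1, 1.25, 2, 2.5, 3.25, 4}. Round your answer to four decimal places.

Subinterval widths: 0.25, 0.75, 0.5, 0.75, 0.75.
Left endpoints: 1, 1.25, 2, 2.5, 3.25.
f(1) = 2/3, f(1.25) = 8/13, f(2) = 0.5, f(2.5) = 4/9, f(3.25) = 8/21.
Sum = Σ Δx_i · f(x_i).
Sum ≈ 1.4973.

1.4973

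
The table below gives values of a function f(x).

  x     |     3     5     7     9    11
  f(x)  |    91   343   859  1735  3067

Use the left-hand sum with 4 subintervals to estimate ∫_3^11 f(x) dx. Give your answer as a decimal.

6056

Δx = 2.
Sum = 2·[91 + 343 + 859 + 1735] = 6056.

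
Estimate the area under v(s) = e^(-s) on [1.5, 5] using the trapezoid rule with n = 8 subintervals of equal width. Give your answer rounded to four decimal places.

Δs = (5 − 1.5)/8 = 0.4375.
v(1.5) ≈ 0.2231, v(1.9375) ≈ 0.1441, v(2.375) ≈ 0.0930, v(2.8125) ≈ 0.0601, v(3.25) ≈ 0.0388, v(3.6875) ≈ 0.0250, v(4.125) ≈ 0.0162, v(4.5625) ≈ 0.0104, v(5) ≈ 0.0067.
T_8 = (Δs/2)·[v(s_0) + 2v(s_1) + ... + 2v(s_{7}) + v(s_8)].
Sum ≈ 0.2198.

0.2198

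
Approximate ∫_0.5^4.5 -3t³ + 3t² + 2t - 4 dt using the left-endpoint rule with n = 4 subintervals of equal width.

Δt = (4.5 − 0.5)/4 = 1.
Left endpoints: 0.5, 1.5, 2.5, 3.5.
f(0.5) = -2.625, f(1.5) = -4.375, f(2.5) = -27.125, f(3.5) = -88.875.
Sum = Δt · [f(0.5) + f(1.5) + f(2.5) + f(3.5)].
Sum = -123.

-123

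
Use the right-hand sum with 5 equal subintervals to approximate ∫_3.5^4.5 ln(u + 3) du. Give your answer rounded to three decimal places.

Δu = (4.5 − 3.5)/5 = 0.2.
Right endpoints: 3.7, 3.9, 4.1, 4.3, 4.5.
f(3.7) ≈ 1.902, f(3.9) ≈ 1.932, f(4.1) ≈ 1.960, f(4.3) ≈ 1.988, f(4.5) ≈ 2.015.
Sum = Δu · [f(3.7) + f(3.9) + f(4.1) + f(4.3) + f(4.5)].
Sum ≈ 1.959.

1.959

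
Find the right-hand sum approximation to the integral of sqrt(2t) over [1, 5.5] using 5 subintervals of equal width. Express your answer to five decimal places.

12.04727

Δt = (5.5 − 1)/5 = 0.9.
Right endpoints: 1.9, 2.8, 3.7, 4.6, 5.5.
f(1.9) ≈ 1.94936, f(2.8) ≈ 2.36643, f(3.7) ≈ 2.72029, f(4.6) ≈ 3.03315, f(5.5) ≈ 3.31662.
Sum = Δt · [f(1.9) + f(2.8) + f(3.7) + f(4.6) + f(5.5)].
Sum ≈ 12.04727.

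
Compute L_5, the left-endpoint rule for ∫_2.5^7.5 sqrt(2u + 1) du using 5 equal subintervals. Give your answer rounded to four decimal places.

Δu = (7.5 − 2.5)/5 = 1.
Left endpoints: 2.5, 3.5, 4.5, 5.5, 6.5.
f(2.5) ≈ 2.4495, f(3.5) ≈ 2.8284, f(4.5) ≈ 3.1623, f(5.5) ≈ 3.4641, f(6.5) ≈ 3.7417.
Sum = Δu · [f(2.5) + f(3.5) + f(4.5) + f(5.5) + f(6.5)].
Sum ≈ 15.6460.

15.6460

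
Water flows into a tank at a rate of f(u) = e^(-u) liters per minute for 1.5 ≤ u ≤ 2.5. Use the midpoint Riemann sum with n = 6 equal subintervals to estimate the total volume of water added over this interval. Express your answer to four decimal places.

0.1409

Δu = (2.5 − 1.5)/6 = 1/6.
Midpoints: 19/12, 1.75, 23/12, 25/12, 2.25, 29/12.
f(19/12) ≈ 0.2053, f(1.75) ≈ 0.1738, f(23/12) ≈ 0.1471, f(25/12) ≈ 0.1245, f(2.25) ≈ 0.1054, f(29/12) ≈ 0.0892.
Sum = Δu · [f(19/12) + f(1.75) + f(23/12) + ...].
Sum ≈ 0.1409.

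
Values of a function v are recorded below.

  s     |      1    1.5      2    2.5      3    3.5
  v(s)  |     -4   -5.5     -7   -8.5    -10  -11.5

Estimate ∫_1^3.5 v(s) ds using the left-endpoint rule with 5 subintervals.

-17.5

Δs = 0.5.
Sum = 0.5·[(-4) + (-5.5) + (-7) + (-8.5) + (-10)] = -17.5.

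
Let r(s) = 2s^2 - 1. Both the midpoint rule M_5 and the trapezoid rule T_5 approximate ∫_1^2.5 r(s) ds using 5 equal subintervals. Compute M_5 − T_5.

-0.0675

M_5 = 8.2275.
T_5 = 8.295.
M_5 − T_5 = -0.0675.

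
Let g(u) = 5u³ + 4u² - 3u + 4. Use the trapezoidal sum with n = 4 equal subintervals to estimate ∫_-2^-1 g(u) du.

Δu = (-1 − (-2))/4 = 0.25.
g(-2) = -14, g(-1.75) = -5.296875, g(-1.5) = 0.625, g(-1.25) = 4.234375, g(-1) = 6.
T_4 = (Δu/2)·[g(u_0) + 2g(u_1) + 2g(u_2) + 2g(u_3) + g(u_4)].
Sum = -1.109375.

-1.109375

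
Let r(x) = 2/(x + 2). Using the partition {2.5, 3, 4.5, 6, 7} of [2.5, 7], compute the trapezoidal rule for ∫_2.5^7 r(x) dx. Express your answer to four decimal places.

Subinterval widths: 0.5, 1.5, 1.5, 1.
r(2.5) = 4/9, r(3) = 0.4, r(4.5) = 4/13, r(6) = 0.25, r(7) = 2/9.
On each subinterval the trapezoid contributes (Δx_i/2)·[r(x_{i-1}) + r(x_i)].
Sum ≈ 1.3963.

1.3963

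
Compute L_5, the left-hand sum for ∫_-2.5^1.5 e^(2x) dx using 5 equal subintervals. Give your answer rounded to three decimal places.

4.063

Δx = (1.5 − (-2.5))/5 = 0.8.
Left endpoints: -2.5, -1.7, -0.9, -0.1, 0.7.
f(-2.5) ≈ 0.007, f(-1.7) ≈ 0.033, f(-0.9) ≈ 0.165, f(-0.1) ≈ 0.819, f(0.7) ≈ 4.055.
Sum = Δx · [f(-2.5) + f(-1.7) + f(-0.9) + f(-0.1) + f(0.7)].
Sum ≈ 4.063.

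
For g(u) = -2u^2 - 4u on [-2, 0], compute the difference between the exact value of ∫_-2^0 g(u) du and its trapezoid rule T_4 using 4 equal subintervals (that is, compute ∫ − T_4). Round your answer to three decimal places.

0.167

Exact integral: ∫_-2^0 g(u) du ≈ 2.66667.
T_4 = 2.5.
Error ≈ 2.66667 − 2.5 ≈ 0.167.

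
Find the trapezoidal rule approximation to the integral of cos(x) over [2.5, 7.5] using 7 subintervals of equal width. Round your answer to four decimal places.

0.3250

Δx = (7.5 − 2.5)/7 = 5/7.
f(2.5) ≈ -0.8011, f(45/14) ≈ -0.9974, f(55/14) ≈ -0.7060, f(65/14) ≈ -0.0695, f(75/14) ≈ 0.6010, f(85/14) ≈ 0.9777, f(95/14) ≈ 0.8764, f(7.5) ≈ 0.3466.
T_7 = (Δx/2)·[f(x_0) + 2f(x_1) + ... + 2f(x_{6}) + f(x_7)].
Sum ≈ 0.3250.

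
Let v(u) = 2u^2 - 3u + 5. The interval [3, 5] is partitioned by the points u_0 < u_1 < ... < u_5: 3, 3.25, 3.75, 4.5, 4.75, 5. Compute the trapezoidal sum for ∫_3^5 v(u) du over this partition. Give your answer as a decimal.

Subinterval widths: 0.25, 0.5, 0.75, 0.25, 0.25.
v(3) = 14, v(3.25) = 16.375, v(3.75) = 21.875, v(4.5) = 32, v(4.75) = 35.875, v(5) = 40.
On each subinterval the trapezoid contributes (Δu_i/2)·[v(u_{i-1}) + v(u_i)].
Sum = 51.53125.

51.53125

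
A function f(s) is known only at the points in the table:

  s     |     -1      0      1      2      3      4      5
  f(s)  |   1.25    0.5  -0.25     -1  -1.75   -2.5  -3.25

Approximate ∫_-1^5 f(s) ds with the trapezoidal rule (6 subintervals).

-6

Δs = 1.
T_6 = (1/2)·[1.25 + 2·0.5 + 2·(-0.25) + 2·(-1) + 2·(-1.75) + 2·(-2.5) + (-3.25)] = -6.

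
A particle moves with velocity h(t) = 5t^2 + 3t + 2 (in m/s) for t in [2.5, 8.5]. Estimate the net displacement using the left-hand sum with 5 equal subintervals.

Δt = (8.5 − 2.5)/5 = 1.2.
Left endpoints: 2.5, 3.7, 4.9, 6.1, 7.3.
h(2.5) = 40.75, h(3.7) = 81.55, h(4.9) = 136.75, h(6.1) = 206.35, h(7.3) = 290.35.
Sum = Δt · [h(2.5) + h(3.7) + h(4.9) + h(6.1) + h(7.3)].
Sum = 906.9.

906.9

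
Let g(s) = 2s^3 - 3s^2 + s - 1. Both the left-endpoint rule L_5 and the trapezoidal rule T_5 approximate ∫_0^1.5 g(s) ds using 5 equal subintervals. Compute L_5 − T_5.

-0.225

L_5 = -1.41.
T_5 = -1.185.
L_5 − T_5 = -0.225.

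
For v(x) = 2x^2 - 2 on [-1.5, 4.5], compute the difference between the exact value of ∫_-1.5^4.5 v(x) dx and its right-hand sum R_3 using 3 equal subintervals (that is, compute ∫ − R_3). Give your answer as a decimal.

-44

Exact integral: ∫_-1.5^4.5 v(x) dx = 51.
R_3 = 95.
Error = 51 − 95 = -44.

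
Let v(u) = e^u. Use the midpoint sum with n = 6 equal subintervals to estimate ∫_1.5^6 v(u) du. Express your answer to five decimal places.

Δu = (6 − 1.5)/6 = 0.75.
Midpoints: 1.875, 2.625, 3.375, 4.125, 4.875, 5.625.
v(1.875) ≈ 6.52082, v(2.625) ≈ 13.80457, v(3.375) ≈ 29.22428, v(4.125) ≈ 61.86781, v(4.875) ≈ 130.97415, v(5.625) ≈ 277.27228.
Sum = Δu · [v(1.875) + v(2.625) + v(3.375) + ...].
Sum ≈ 389.74794.

389.74794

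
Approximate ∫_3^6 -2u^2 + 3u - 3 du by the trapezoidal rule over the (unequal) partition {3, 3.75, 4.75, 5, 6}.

-95.3125

Subinterval widths: 0.75, 1, 0.25, 1.
f(3) = -12, f(3.75) = -19.875, f(4.75) = -33.875, f(5) = -38, f(6) = -57.
On each subinterval the trapezoid contributes (Δu_i/2)·[f(u_{i-1}) + f(u_i)].
Sum = -95.3125.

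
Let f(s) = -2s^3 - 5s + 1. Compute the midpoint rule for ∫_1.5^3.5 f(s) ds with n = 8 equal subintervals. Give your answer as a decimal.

Δs = (3.5 − 1.5)/8 = 0.25.
Midpoints: 1.625, 1.875, 2.125, 2.375, 2.625, 2.875, 3.125, 3.375.
f(1.625) = -15.70703125, f(1.875) = -21.55859375, f(2.125) = -28.81640625, f(2.375) = -37.66796875, f(2.625) = -48.30078125, f(2.875) = -60.90234375, f(3.125) = -75.66015625, f(3.375) = -92.76171875.
Sum = Δs · [f(1.625) + f(1.875) + f(2.125) + ...].
Sum = -95.34375.

-95.34375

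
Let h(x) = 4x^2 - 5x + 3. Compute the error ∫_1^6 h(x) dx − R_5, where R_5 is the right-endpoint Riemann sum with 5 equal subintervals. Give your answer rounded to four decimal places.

Exact integral: ∫_1^6 h(x) dx ≈ 214.166667.
R_5 = 275.
Error ≈ 214.166667 − 275 ≈ -60.8333.

-60.8333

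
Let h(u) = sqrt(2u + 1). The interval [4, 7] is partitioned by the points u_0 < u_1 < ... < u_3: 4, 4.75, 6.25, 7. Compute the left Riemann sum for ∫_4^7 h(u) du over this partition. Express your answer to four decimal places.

Subinterval widths: 0.75, 1.5, 0.75.
Left endpoints: 4, 4.75, 6.25.
h(4) ≈ 3.0000, h(4.75) ≈ 3.2404, h(6.25) ≈ 3.6742.
Sum = Σ Δu_i · h(u_i).
Sum ≈ 9.8662.

9.8662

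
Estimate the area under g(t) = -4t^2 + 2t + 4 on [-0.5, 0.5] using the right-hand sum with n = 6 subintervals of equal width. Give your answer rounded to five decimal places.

3.81481

Δt = (0.5 − (-0.5))/6 = 1/6.
Right endpoints: -1/3, -1/6, 0, 1/6, 1/3, 0.5.
g(-1/3) = 26/9, g(-1/6) = 32/9, g(0) = 4, g(1/6) = 38/9, g(1/3) = 38/9, g(0.5) = 4.
Sum = Δt · [g(-1/3) + g(-1/6) + g(0) + ...].
Sum ≈ 3.81481.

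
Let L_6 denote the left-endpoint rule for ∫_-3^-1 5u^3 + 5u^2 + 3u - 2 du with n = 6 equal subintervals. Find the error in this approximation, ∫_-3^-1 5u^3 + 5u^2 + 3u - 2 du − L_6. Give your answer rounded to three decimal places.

16.926

Exact integral: ∫_-3^-1 f(u) du ≈ -72.66667.
L_6 ≈ -89.59259.
Error ≈ -72.66667 − (-89.59259) ≈ 16.926.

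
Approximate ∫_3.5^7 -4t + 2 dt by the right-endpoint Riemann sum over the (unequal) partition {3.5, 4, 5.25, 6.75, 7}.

Subinterval widths: 0.5, 1.25, 1.5, 0.25.
Right endpoints: 4, 5.25, 6.75, 7.
f(4) = -14, f(5.25) = -19, f(6.75) = -25, f(7) = -26.
Sum = Σ Δt_i · f(t_i).
Sum = -74.75.

-74.75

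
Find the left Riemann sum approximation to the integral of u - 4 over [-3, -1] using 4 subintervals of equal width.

Δu = (-1 − (-3))/4 = 0.5.
Left endpoints: -3, -2.5, -2, -1.5.
f(-3) = -7, f(-2.5) = -6.5, f(-2) = -6, f(-1.5) = -5.5.
Sum = Δu · [f(-3) + f(-2.5) + f(-2) + f(-1.5)].
Sum = -12.5.

-12.5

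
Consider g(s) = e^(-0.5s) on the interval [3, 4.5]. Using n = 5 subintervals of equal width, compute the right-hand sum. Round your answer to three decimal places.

0.218

Δs = (4.5 − 3)/5 = 0.3.
Right endpoints: 3.3, 3.6, 3.9, 4.2, 4.5.
g(3.3) ≈ 0.192, g(3.6) ≈ 0.165, g(3.9) ≈ 0.142, g(4.2) ≈ 0.122, g(4.5) ≈ 0.105.
Sum = Δs · [g(3.3) + g(3.6) + g(3.9) + g(4.2) + g(4.5)].
Sum ≈ 0.218.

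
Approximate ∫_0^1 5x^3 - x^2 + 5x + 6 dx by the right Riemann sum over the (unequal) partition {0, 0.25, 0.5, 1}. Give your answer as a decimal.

11.53515625

Subinterval widths: 0.25, 0.25, 0.5.
Right endpoints: 0.25, 0.5, 1.
f(0.25) = 7.265625, f(0.5) = 8.875, f(1) = 15.
Sum = Σ Δx_i · f(x_i).
Sum = 11.53515625.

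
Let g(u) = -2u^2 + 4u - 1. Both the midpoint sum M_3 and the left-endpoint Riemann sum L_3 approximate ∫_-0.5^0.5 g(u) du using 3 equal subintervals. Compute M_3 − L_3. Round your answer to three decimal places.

M_3 ≈ -1.14815.
L_3 ≈ -1.87037.
M_3 − L_3 ≈ 0.722.

0.722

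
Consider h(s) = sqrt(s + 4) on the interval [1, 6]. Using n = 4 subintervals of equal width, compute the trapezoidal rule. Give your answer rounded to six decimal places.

13.619782

Δs = (6 − 1)/4 = 1.25.
h(1) ≈ 2.236068, h(2.25) ≈ 2.500000, h(3.5) ≈ 2.738613, h(4.75) ≈ 2.958040, h(6) ≈ 3.162278.
T_4 = (Δs/2)·[h(s_0) + 2h(s_1) + 2h(s_2) + 2h(s_3) + h(s_4)].
Sum ≈ 13.619782.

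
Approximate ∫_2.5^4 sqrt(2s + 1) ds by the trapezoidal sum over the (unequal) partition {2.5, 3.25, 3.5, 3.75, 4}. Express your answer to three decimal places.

4.099

Subinterval widths: 0.75, 0.25, 0.25, 0.25.
f(2.5) ≈ 2.449, f(3.25) ≈ 2.739, f(3.5) ≈ 2.828, f(3.75) ≈ 2.915, f(4) ≈ 3.000.
On each subinterval the trapezoid contributes (Δs_i/2)·[f(s_{i-1}) + f(s_i)].
Sum ≈ 4.099.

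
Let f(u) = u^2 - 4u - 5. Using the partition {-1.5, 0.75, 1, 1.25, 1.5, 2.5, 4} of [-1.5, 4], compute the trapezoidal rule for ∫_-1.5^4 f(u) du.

Subinterval widths: 2.25, 0.25, 0.25, 0.25, 1, 1.5.
f(-1.5) = 3.25, f(0.75) = -7.4375, f(1) = -8, f(1.25) = -8.4375, f(1.5) = -8.75, f(2.5) = -8.75, f(4) = -5.
On each subinterval the trapezoid contributes (Δu_i/2)·[f(u_{i-1}) + f(u_i)].
Sum = -29.90625.

-29.90625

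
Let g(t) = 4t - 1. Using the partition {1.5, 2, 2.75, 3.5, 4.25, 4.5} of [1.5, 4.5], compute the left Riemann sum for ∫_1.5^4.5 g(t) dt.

29

Subinterval widths: 0.5, 0.75, 0.75, 0.75, 0.25.
Left endpoints: 1.5, 2, 2.75, 3.5, 4.25.
g(1.5) = 5, g(2) = 7, g(2.75) = 10, g(3.5) = 13, g(4.25) = 16.
Sum = Σ Δt_i · g(t_i).
Sum = 29.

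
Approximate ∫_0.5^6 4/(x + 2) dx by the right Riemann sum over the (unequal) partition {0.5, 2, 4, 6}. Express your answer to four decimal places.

3.8333

Subinterval widths: 1.5, 2, 2.
Right endpoints: 2, 4, 6.
f(2) = 1, f(4) = 2/3, f(6) = 0.5.
Sum = Σ Δx_i · f(x_i).
Sum ≈ 3.8333.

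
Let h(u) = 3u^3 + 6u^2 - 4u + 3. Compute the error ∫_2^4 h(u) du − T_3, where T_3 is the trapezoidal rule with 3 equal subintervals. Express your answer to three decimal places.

-4.889

Exact integral: ∫_2^4 h(u) du = 274.
T_3 ≈ 278.88889.
Error ≈ 274 − 278.88889 ≈ -4.889.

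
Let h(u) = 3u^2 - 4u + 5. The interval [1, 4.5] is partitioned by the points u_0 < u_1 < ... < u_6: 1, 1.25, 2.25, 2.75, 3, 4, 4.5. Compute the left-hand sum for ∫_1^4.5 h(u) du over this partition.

Subinterval widths: 0.25, 1, 0.5, 0.25, 1, 0.5.
Left endpoints: 1, 1.25, 2.25, 2.75, 3, 4.
h(1) = 4, h(1.25) = 4.6875, h(2.25) = 11.1875, h(2.75) = 16.6875, h(3) = 20, h(4) = 37.
Sum = Σ Δu_i · h(u_i).
Sum = 53.953125.

53.953125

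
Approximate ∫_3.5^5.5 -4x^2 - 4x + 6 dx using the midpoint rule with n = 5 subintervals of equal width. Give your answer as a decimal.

Δx = (5.5 − 3.5)/5 = 0.4.
Midpoints: 3.7, 4.1, 4.5, 4.9, 5.3.
f(3.7) = -63.56, f(4.1) = -77.64, f(4.5) = -93, f(4.9) = -109.64, f(5.3) = -127.56.
Sum = Δx · [f(3.7) + f(4.1) + f(4.5) + f(4.9) + f(5.3)].
Sum = -188.56.

-188.56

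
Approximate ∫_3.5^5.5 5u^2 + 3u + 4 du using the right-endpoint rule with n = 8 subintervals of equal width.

252.9375

Δu = (5.5 − 3.5)/8 = 0.25.
Right endpoints: 3.75, 4, 4.25, 4.5, 4.75, 5, 5.25, 5.5.
f(3.75) = 85.5625, f(4) = 96, f(4.25) = 107.0625, f(4.5) = 118.75, f(4.75) = 131.0625, f(5) = 144, f(5.25) = 157.5625, f(5.5) = 171.75.
Sum = Δu · [f(3.75) + f(4) + f(4.25) + ...].
Sum = 252.9375.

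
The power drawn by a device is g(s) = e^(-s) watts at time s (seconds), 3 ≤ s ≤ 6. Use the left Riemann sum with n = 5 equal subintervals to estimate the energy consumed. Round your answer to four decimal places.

0.0629

Δs = (6 − 3)/5 = 0.6.
Left endpoints: 3, 3.6, 4.2, 4.8, 5.4.
g(3) ≈ 0.0498, g(3.6) ≈ 0.0273, g(4.2) ≈ 0.0150, g(4.8) ≈ 0.0082, g(5.4) ≈ 0.0045.
Sum = Δs · [g(3) + g(3.6) + g(4.2) + g(4.8) + g(5.4)].
Sum ≈ 0.0629.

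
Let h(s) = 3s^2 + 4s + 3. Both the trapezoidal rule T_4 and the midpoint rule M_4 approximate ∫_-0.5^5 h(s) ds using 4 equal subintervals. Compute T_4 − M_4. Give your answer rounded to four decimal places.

7.7988

T_4 = 196.32421875.
M_4 ≈ 188.525391.
T_4 − M_4 ≈ 7.7988.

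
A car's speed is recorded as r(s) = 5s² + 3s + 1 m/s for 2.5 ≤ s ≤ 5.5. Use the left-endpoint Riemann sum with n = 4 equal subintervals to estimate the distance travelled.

243.28125

Δs = (5.5 − 2.5)/4 = 0.75.
Left endpoints: 2.5, 3.25, 4, 4.75.
r(2.5) = 39.75, r(3.25) = 63.5625, r(4) = 93, r(4.75) = 128.0625.
Sum = Δs · [r(2.5) + r(3.25) + r(4) + r(4.75)].
Sum = 243.28125.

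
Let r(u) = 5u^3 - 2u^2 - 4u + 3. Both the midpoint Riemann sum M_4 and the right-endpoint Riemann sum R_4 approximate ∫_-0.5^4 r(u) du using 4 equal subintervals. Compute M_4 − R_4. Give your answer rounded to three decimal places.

M_4 ≈ 247.66260.
R_4 ≈ 434.69824.
M_4 − R_4 ≈ -187.036.

-187.036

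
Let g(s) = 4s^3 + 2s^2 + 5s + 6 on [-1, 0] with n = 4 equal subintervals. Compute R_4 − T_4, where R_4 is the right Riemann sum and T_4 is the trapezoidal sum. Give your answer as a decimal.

0.875

R_4 = 4.
T_4 = 3.125.
R_4 − T_4 = 0.875.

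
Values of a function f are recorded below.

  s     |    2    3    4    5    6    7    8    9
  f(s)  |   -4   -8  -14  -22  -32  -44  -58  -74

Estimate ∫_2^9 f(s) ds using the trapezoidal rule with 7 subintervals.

Δs = 1.
T_7 = (1/2)·[(-4) + 2·(-8) + 2·(-14) + 2·(-22) + 2·(-32) + 2·(-44) + 2·(-58) + (-74)] = -217.

-217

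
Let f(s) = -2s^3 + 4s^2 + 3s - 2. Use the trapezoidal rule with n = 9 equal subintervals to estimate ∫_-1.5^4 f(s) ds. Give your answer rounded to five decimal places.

Δs = (4 − (-1.5))/9 = 11/18.
f(-1.5) = 9.25, f(-8/9) = -74/729, f(-5/18) = -7237/2916, f(1/3) = -17/27, f(17/18) = 7921/2916, f(14/9) = 3512/729, f(13/6) = 317/108, f(25/9) = -4133/729, f(61/18) = -69211/2916, f(4) = -54.
T_9 = (Δs/2)·[f(s_0) + 2f(s_1) + ... + 2f(s_{8}) + f(s_9)].
Sum ≈ -27.20859.

-27.20859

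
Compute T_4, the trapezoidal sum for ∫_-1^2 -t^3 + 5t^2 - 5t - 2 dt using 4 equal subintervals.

Δt = (2 − (-1))/4 = 0.75.
f(-1) = 9, f(-0.25) = -0.421875, f(0.5) = -3.375, f(1.25) = -2.390625, f(2) = 0.
T_4 = (Δt/2)·[f(t_0) + 2f(t_1) + 2f(t_2) + 2f(t_3) + f(t_4)].
Sum = -1.265625.

-1.265625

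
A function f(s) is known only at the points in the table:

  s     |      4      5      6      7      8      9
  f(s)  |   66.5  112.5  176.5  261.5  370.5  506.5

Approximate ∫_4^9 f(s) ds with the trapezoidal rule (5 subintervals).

Δs = 1.
T_5 = (1/2)·[66.5 + 2·112.5 + 2·176.5 + 2·261.5 + 2·370.5 + 506.5] = 1207.5.

1207.5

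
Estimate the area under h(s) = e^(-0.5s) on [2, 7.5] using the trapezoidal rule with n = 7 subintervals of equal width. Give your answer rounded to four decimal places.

Δs = (7.5 − 2)/7 = 11/14.
h(2) ≈ 0.3679, h(39/14) ≈ 0.2484, h(25/7) ≈ 0.1677, h(61/14) ≈ 0.1132, h(36/7) ≈ 0.0764, h(83/14) ≈ 0.0516, h(47/7) ≈ 0.0348, h(7.5) ≈ 0.0235.
T_7 = (Δs/2)·[h(s_0) + 2h(s_1) + ... + 2h(s_{6}) + h(s_7)].
Sum ≈ 0.6976.

0.6976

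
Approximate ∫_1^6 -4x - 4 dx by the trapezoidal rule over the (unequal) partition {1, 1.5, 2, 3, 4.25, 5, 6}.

-90

Subinterval widths: 0.5, 0.5, 1, 1.25, 0.75, 1.
f(1) = -8, f(1.5) = -10, f(2) = -12, f(3) = -16, f(4.25) = -21, f(5) = -24, f(6) = -28.
On each subinterval the trapezoid contributes (Δx_i/2)·[f(x_{i-1}) + f(x_i)].
Sum = -90.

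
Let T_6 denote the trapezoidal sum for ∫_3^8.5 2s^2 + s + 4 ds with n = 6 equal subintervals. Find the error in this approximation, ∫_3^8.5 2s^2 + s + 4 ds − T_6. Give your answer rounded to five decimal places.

-1.54051

Exact integral: ∫_3^8.5 f(s) ds ≈ 445.0416667.
T_6 ≈ 446.5821759.
Error ≈ 445.0416667 − 446.5821759 ≈ -1.54051.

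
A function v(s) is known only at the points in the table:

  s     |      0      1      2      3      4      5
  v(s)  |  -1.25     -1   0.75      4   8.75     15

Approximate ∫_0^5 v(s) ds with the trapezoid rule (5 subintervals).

19.375

Δs = 1.
T_5 = (1/2)·[(-1.25) + 2·(-1) + 2·0.75 + 2·4 + 2·8.75 + 15] = 19.375.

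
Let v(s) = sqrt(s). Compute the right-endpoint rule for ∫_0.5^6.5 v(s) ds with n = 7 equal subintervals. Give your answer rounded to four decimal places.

11.5716

Δs = (6.5 − 0.5)/7 = 6/7.
Right endpoints: 19/14, 31/14, 43/14, 55/14, 67/14, 79/14, 6.5.
v(19/14) ≈ 1.1650, v(31/14) ≈ 1.4880, v(43/14) ≈ 1.7525, v(55/14) ≈ 1.9821, v(67/14) ≈ 2.1876, v(79/14) ≈ 2.3755, v(6.5) ≈ 2.5495.
Sum = Δs · [v(19/14) + v(31/14) + v(43/14) + ...].
Sum ≈ 11.5716.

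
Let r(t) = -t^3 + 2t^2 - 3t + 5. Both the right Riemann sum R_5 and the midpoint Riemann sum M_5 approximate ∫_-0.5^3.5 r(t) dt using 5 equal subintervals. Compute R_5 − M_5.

R_5 = -20.3.
M_5 = -6.3.
R_5 − M_5 = -14.

-14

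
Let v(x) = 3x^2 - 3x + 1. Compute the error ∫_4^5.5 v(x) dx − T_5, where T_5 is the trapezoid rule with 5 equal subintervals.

Exact integral: ∫_4^5.5 v(x) dx = 82.5.
T_5 = 82.5675.
Error = 82.5 − 82.5675 = -0.0675.

-0.0675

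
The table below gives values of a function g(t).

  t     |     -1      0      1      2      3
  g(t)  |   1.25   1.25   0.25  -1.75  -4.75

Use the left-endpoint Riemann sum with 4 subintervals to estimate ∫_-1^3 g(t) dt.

Δt = 1.
Sum = 1·[1.25 + 1.25 + 0.25 + (-1.75)] = 1.

1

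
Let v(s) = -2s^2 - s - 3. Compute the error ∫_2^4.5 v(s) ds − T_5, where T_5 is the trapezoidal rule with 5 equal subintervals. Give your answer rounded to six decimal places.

Exact integral: ∫_2^4.5 v(s) ds ≈ -71.04166667.
T_5 = -71.25.
Error ≈ -71.04166667 − (-71.25) ≈ 0.208333.

0.208333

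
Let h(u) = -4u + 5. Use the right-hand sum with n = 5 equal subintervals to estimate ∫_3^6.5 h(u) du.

Δu = (6.5 − 3)/5 = 0.7.
Right endpoints: 3.7, 4.4, 5.1, 5.8, 6.5.
h(3.7) = -9.8, h(4.4) = -12.6, h(5.1) = -15.4, h(5.8) = -18.2, h(6.5) = -21.
Sum = Δu · [h(3.7) + h(4.4) + h(5.1) + h(5.8) + h(6.5)].
Sum = -53.9.

-53.9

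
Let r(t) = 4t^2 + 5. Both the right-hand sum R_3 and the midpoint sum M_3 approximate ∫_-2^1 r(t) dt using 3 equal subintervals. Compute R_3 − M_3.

R_3 = 23.
M_3 = 26.
R_3 − M_3 = -3.

-3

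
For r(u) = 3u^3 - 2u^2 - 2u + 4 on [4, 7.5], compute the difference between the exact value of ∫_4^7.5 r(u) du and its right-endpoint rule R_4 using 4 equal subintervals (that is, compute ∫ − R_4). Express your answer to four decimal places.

-453.6488

Exact integral: ∫_4^7.5 r(u) du ≈ 1916.213542.
R_4 ≈ 2369.862305.
Error ≈ 1916.213542 − 2369.862305 ≈ -453.6488.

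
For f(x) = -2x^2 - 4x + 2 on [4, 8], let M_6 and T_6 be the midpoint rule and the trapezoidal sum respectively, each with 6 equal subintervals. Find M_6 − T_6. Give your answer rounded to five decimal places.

M_6 ≈ -386.3703704.
T_6 ≈ -387.2592593.
M_6 − T_6 ≈ 0.88889.

0.88889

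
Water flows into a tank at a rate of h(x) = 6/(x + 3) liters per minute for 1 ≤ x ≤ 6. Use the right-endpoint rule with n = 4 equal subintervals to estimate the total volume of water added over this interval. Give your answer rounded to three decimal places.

4.383

Δx = (6 − 1)/4 = 1.25.
Right endpoints: 2.25, 3.5, 4.75, 6.
h(2.25) = 8/7, h(3.5) = 12/13, h(4.75) = 24/31, h(6) = 2/3.
Sum = Δx · [h(2.25) + h(3.5) + h(4.75) + h(6)].
Sum ≈ 4.383.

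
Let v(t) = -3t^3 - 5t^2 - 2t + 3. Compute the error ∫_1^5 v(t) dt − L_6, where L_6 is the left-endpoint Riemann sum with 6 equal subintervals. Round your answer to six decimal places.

-157.185185

Exact integral: ∫_1^5 v(t) dt ≈ -686.66666667.
L_6 ≈ -529.48148148.
Error ≈ -686.66666667 − (-529.48148148) ≈ -157.185185.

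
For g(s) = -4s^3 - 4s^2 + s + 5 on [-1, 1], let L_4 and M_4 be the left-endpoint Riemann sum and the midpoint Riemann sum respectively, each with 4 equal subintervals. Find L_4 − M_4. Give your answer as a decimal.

1

L_4 = 8.5.
M_4 = 7.5.
L_4 − M_4 = 1.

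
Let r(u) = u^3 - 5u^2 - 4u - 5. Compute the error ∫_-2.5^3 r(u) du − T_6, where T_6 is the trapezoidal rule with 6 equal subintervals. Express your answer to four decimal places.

3.2736

Exact integral: ∫_-2.5^3 r(u) du ≈ -93.557292.
T_6 ≈ -96.830874.
Error ≈ -93.557292 − (-96.830874) ≈ 3.2736.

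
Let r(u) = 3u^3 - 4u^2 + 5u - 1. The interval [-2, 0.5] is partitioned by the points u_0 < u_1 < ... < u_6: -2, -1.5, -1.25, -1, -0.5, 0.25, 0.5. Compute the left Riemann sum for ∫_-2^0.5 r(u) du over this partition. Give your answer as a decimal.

-47.390625

Subinterval widths: 0.5, 0.25, 0.25, 0.5, 0.75, 0.25.
Left endpoints: -2, -1.5, -1.25, -1, -0.5, 0.25.
r(-2) = -51, r(-1.5) = -27.625, r(-1.25) = -19.359375, r(-1) = -13, r(-0.5) = -4.875, r(0.25) = 0.046875.
Sum = Σ Δu_i · r(u_i).
Sum = -47.390625.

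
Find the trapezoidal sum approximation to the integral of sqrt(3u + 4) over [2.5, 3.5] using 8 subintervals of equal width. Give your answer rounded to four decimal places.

Δu = (3.5 − 2.5)/8 = 0.125.
f(2.5) ≈ 3.3912, f(2.625) ≈ 3.4460, f(2.75) ≈ 3.5000, f(2.875) ≈ 3.5532, f(3) ≈ 3.6056, f(3.125) ≈ 3.6572, f(3.25) ≈ 3.7081, f(3.375) ≈ 3.7583, f(3.5) ≈ 3.8079.
T_8 = (Δu/2)·[f(u_0) + 2f(u_1) + ... + 2f(u_{7}) + f(u_8)].
Sum ≈ 3.6035.

3.6035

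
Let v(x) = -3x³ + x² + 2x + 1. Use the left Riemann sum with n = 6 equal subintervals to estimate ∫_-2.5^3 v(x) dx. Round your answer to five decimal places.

Δx = (3 − (-2.5))/6 = 11/12.
Left endpoints: -2.5, -19/12, -2/3, 0.25, 7/6, 25/12.
v(-2.5) = 49.125, v(-19/12) = 7055/576, v(-2/3) = 1, v(0.25) = 1.515625, v(7/6) = -5/72, v(25/12) = -3383/192.
Sum = Δx · [v(-2.5) + v(-19/12) + v(-2/3) + ...].
Sum ≈ 42.34968.

42.34968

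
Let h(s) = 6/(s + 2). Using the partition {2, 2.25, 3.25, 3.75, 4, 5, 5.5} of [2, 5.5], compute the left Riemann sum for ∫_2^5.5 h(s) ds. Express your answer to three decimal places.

Subinterval widths: 0.25, 1, 0.5, 0.25, 1, 0.5.
Left endpoints: 2, 2.25, 3.25, 3.75, 4, 5.
h(2) = 1.5, h(2.25) = 24/17, h(3.25) = 8/7, h(3.75) = 24/23, h(4) = 1, h(5) = 6/7.
Sum = Σ Δs_i · h(s_i).
Sum ≈ 4.048.

4.048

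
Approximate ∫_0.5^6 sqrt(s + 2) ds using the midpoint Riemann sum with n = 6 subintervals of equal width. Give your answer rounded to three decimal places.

Δs = (6 − 0.5)/6 = 11/12.
Midpoints: 23/24, 1.875, 67/24, 89/24, 4.625, 133/24.
f(23/24) ≈ 1.720, f(1.875) ≈ 1.969, f(67/24) ≈ 2.189, f(89/24) ≈ 2.389, f(4.625) ≈ 2.574, f(133/24) ≈ 2.746.
Sum = Δs · [f(23/24) + f(1.875) + f(67/24) + ...].
Sum ≈ 12.455.

12.455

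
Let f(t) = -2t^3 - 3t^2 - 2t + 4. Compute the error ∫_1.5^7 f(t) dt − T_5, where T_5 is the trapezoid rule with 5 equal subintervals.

Exact integral: ∫_1.5^7 f(t) dt = -1562.34375.
T_5 = -1593.955.
Error = -1562.34375 − (-1593.955) = 31.61125.

31.61125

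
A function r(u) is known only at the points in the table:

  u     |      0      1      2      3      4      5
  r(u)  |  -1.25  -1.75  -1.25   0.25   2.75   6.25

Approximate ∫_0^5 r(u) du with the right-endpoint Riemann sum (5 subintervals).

6.25

Δu = 1.
Sum = 1·[(-1.75) + (-1.25) + 0.25 + 2.75 + 6.25] = 6.25.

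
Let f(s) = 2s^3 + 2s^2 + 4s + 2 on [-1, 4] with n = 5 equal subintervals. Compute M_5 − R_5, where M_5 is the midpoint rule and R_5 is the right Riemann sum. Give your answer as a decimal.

-103.75

M_5 = 206.25.
R_5 = 310.
M_5 − R_5 = -103.75.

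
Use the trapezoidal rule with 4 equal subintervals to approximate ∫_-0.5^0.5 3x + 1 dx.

Δx = (0.5 − (-0.5))/4 = 0.25.
f(-0.5) = -0.5, f(-0.25) = 0.25, f(0) = 1, f(0.25) = 1.75, f(0.5) = 2.5.
T_4 = (Δx/2)·[f(x_0) + 2f(x_1) + 2f(x_2) + 2f(x_3) + f(x_4)].
Sum = 1.

1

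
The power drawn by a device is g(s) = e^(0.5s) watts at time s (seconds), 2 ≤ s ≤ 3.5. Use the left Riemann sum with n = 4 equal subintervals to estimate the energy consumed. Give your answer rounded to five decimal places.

5.52111

Δs = (3.5 − 2)/4 = 0.375.
Left endpoints: 2, 2.375, 2.75, 3.125.
g(2) ≈ 2.71828, g(2.375) ≈ 3.27887, g(2.75) ≈ 3.95508, g(3.125) ≈ 4.77073.
Sum = Δs · [g(2) + g(2.375) + g(2.75) + g(3.125)].
Sum ≈ 5.52111.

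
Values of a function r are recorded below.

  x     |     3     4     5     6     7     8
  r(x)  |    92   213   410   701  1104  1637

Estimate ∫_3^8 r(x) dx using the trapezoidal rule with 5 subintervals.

3292.5

Δx = 1.
T_5 = (1/2)·[92 + 2·213 + 2·410 + 2·701 + 2·1104 + 1637] = 3292.5.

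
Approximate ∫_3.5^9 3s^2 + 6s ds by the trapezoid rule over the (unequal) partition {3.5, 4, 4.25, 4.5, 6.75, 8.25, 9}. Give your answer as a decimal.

Subinterval widths: 0.5, 0.25, 0.25, 2.25, 1.5, 0.75.
f(3.5) = 57.75, f(4) = 72, f(4.25) = 79.6875, f(4.5) = 87.75, f(6.75) = 177.1875, f(8.25) = 253.6875, f(9) = 297.
On each subinterval the trapezoid contributes (Δs_i/2)·[f(s_{i-1}) + f(s_i)].
Sum = 900.046875.

900.046875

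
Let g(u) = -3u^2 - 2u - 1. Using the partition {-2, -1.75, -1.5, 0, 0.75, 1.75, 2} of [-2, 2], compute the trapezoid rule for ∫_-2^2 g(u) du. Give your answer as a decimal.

Subinterval widths: 0.25, 0.25, 1.5, 0.75, 1, 0.25.
g(-2) = -9, g(-1.75) = -6.6875, g(-1.5) = -4.75, g(0) = -1, g(0.75) = -4.1875, g(1.75) = -13.6875, g(2) = -17.
On each subinterval the trapezoid contributes (Δu_i/2)·[g(u_{i-1}) + g(u_i)].
Sum = -22.421875.

-22.421875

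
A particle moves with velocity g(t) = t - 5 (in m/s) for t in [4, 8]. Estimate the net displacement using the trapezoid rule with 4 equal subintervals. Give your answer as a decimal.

4

Δt = (8 − 4)/4 = 1.
g(4) = -1, g(5) = 0, g(6) = 1, g(7) = 2, g(8) = 3.
T_4 = (Δt/2)·[g(t_0) + 2g(t_1) + 2g(t_2) + 2g(t_3) + g(t_4)].
Sum = 4.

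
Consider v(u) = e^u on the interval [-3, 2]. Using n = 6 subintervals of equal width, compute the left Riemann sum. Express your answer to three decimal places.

4.701

Δu = (2 − (-3))/6 = 5/6.
Left endpoints: -3, -13/6, -4/3, -0.5, 1/3, 7/6.
v(-3) ≈ 0.050, v(-13/6) ≈ 0.115, v(-4/3) ≈ 0.264, v(-0.5) ≈ 0.607, v(1/3) ≈ 1.396, v(7/6) ≈ 3.211.
Sum = Δu · [v(-3) + v(-13/6) + v(-4/3) + ...].
Sum ≈ 4.701.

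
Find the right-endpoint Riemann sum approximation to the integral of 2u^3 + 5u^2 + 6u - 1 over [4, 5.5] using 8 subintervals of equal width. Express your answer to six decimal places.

568.419434

Δu = (5.5 − 4)/8 = 0.1875.
Right endpoints: 4.1875, 4.375, 4.5625, 4.75, 4.9375, 5.125, 5.3125, 5.5.
f(4.1875) = 529731/2048, f(4.375) = 288.43359375, f(4.5625) = 656193/2048, f(4.75) = 354.65625, f(4.9375) = 801303/2048, f(5.125) = 430.30078125, f(5.3125) = 966357/2048, f(5.5) = 516.
Sum = Δu · [f(4.1875) + f(4.375) + f(4.5625) + ...].
Sum ≈ 568.419434.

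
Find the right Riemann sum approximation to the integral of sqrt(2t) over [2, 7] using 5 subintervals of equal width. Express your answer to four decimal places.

Δt = (7 − 2)/5 = 1.
Right endpoints: 3, 4, 5, 6, 7.
f(3) ≈ 2.4495, f(4) ≈ 2.8284, f(5) ≈ 3.1623, f(6) ≈ 3.4641, f(7) ≈ 3.7417.
Sum = Δt · [f(3) + f(4) + f(5) + f(6) + f(7)].
Sum ≈ 15.6460.

15.6460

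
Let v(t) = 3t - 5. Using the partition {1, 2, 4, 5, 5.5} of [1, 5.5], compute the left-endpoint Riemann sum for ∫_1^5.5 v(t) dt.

Subinterval widths: 1, 2, 1, 0.5.
Left endpoints: 1, 2, 4, 5.
v(1) = -2, v(2) = 1, v(4) = 7, v(5) = 10.
Sum = Σ Δt_i · v(t_i).
Sum = 12.

12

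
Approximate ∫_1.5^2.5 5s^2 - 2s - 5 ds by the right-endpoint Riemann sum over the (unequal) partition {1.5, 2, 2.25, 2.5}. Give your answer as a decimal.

Subinterval widths: 0.5, 0.25, 0.25.
Right endpoints: 2, 2.25, 2.5.
f(2) = 11, f(2.25) = 15.8125, f(2.5) = 21.25.
Sum = Σ Δs_i · f(s_i).
Sum = 14.765625.

14.765625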